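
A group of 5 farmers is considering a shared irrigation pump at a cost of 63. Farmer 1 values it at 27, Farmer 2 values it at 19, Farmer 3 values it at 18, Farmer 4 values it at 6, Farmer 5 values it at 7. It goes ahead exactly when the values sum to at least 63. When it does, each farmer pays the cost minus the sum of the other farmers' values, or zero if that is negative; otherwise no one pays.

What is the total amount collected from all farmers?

22

Total value 77 ≥ cost 63, so it is built.
Farmer 1: others sum to 50; max(0, 63 - 50) = 13.
Farmer 2: others sum to 58; max(0, 63 - 58) = 5.
Farmer 3: others sum to 59; max(0, 63 - 59) = 4.
Farmer 4: others sum to 71; max(0, 63 - 71) = 0.
Farmer 5: others sum to 70; max(0, 63 - 70) = 0.
Total collected = 13 + 5 + 4 + 0 + 0 = 22.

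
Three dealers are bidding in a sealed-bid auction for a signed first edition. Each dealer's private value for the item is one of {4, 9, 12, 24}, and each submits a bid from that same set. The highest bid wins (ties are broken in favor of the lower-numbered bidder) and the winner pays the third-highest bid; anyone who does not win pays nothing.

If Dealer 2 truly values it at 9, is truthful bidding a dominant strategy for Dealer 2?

Consider the case where Dealer 1 bids 4 and Dealer 3 bids 12.
Truthful bid 9: loses, pays 0, utility 0.
Bid 12 instead: wins, pays 4, utility 9 - 4 = 5.
Since 5 > 0, bidding 12 is strictly better here, so truthful bidding is not dominant.

No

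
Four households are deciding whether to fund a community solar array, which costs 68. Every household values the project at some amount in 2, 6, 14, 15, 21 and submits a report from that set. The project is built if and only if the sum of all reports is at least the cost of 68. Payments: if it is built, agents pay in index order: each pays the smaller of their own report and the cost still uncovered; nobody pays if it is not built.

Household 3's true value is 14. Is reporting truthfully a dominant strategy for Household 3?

No

Consider the case where Household 1 reports 21, Household 2 reports 21 and Household 4 reports 21.
Truthful report 14: project built, pays 14, utility 14 - 14 = 0.
Report 6 instead: project built, pays 6, utility 14 - 6 = 8.
Since 8 > 0, reporting 6 is strictly better here, so truthful reporting is not dominant.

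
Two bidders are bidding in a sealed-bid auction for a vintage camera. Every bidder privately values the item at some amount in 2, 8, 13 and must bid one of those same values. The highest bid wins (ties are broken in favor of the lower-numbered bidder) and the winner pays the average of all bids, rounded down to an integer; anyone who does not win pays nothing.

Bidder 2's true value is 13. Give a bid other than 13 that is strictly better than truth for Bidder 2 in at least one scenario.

Suppose Bidder 1 bids 2.
Bid 13: wins, pays 7, utility 13 - 7 = 6.
Bid 8: wins, pays 5, utility 13 - 5 = 8.
So bidding 8 beats truth here (8 > 6).

8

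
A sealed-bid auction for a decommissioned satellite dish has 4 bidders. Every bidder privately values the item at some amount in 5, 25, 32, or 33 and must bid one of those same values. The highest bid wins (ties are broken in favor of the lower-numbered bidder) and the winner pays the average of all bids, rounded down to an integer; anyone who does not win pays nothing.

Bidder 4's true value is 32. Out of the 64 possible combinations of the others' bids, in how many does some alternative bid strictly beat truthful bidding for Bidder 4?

Others bid (5, 5, 5): truth gives 21; bid 25 gives 22 > 21. Violating.
Others bid (5, 5, 32): truth gives 0; bid 33 gives 14 > 0. Violating.
Others bid (5, 25, 32): truth gives 0; bid 33 gives 9 > 0. Violating.
Others bid (5, 32, 5): truth gives 0; bid 33 gives 14 > 0. Violating.
Others bid (5, 5, 25): truth gives 16; no alternative beats it.
Others bid (5, 5, 33): truth gives 0; no alternative beats it.
(Checking all 64 profiles: 19 have a profitable deviation, 45 do not.)

19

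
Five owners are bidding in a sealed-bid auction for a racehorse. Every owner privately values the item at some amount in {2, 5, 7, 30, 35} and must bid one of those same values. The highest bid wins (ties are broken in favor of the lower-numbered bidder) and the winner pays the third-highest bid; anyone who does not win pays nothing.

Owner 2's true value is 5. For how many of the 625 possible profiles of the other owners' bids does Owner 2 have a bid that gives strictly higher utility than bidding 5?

12

Others bid (2, 2, 2, 7): truth gives 0; bid 7 gives 3 > 0. Violating.
Others bid (2, 2, 2, 30): truth gives 0; bid 30 gives 3 > 0. Violating.
Others bid (2, 2, 2, 35): truth gives 0; bid 35 gives 3 > 0. Violating.
Others bid (2, 2, 7, 2): truth gives 0; bid 7 gives 3 > 0. Violating.
Others bid (2, 2, 2, 2): truth gives 3; no alternative beats it.
Others bid (2, 2, 2, 5): truth gives 3; no alternative beats it.
(Checking all 625 profiles: 12 have a profitable deviation, 613 do not.)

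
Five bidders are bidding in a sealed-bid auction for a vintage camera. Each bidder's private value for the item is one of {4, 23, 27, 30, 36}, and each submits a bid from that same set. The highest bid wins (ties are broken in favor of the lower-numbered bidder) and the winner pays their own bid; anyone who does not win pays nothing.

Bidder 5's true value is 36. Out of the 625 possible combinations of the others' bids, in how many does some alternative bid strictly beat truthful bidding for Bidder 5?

81

Others bid (4, 4, 4, 4): truth gives 0; bid 23 gives 13 > 0. Violating.
Others bid (4, 4, 4, 23): truth gives 0; bid 27 gives 9 > 0. Violating.
Others bid (4, 4, 4, 27): truth gives 0; bid 30 gives 6 > 0. Violating.
Others bid (4, 4, 23, 4): truth gives 0; bid 27 gives 9 > 0. Violating.
Others bid (4, 4, 4, 30): truth gives 0; no alternative beats it.
Others bid (4, 4, 4, 36): truth gives 0; no alternative beats it.
(Checking all 625 profiles: 81 have a profitable deviation, 544 do not.)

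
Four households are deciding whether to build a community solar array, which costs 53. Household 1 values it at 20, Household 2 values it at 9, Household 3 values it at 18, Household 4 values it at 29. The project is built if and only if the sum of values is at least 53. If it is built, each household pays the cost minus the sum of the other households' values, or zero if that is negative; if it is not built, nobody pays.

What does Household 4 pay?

6

Total value 76 ≥ cost 53, so the project is built.
The other households' values sum to 47.
Cost minus that sum is 53 - 47 = 6.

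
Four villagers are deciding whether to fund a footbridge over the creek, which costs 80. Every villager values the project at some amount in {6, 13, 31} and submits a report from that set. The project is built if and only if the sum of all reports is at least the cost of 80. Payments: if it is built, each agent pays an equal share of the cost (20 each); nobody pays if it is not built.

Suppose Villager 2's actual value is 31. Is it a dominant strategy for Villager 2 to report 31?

Yes

Check each profile of the others' reports and compare truth against every alternative report.
Others report (6, 13, 31): truth gives 11, best alternative gives 0.
Others report (6, 31, 13): truth gives 11, best alternative gives 0.
Others report (13, 6, 31): truth gives 11, best alternative gives 0.
Others report (13, 13, 31): truth gives 11, best alternative gives 0.
Others report (13, 31, 6): truth gives 11, best alternative gives 0.
Others report (13, 31, 13): truth gives 11, best alternative gives 0.
(Remaining 21 profiles checked similarly; truth is weakly best in each.)
In every case the truthful report is at least as good as any alternative, so it is a dominant strategy.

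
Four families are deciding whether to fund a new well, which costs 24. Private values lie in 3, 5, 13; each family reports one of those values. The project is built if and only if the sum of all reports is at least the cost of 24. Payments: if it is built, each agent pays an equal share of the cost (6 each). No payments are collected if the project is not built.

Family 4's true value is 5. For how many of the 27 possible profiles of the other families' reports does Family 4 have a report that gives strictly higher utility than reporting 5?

3

Others report (3, 3, 13): truth gives -1; report 3 gives 0 > -1. Violating.
Others report (3, 13, 3): truth gives -1; report 3 gives 0 > -1. Violating.
Others report (13, 3, 3): truth gives -1; report 3 gives 0 > -1. Violating.
Others report (3, 3, 3): truth gives 0; no alternative beats it.
Others report (3, 3, 5): truth gives 0; no alternative beats it.
(Checking all 27 profiles: 3 have a profitable deviation, 24 do not.)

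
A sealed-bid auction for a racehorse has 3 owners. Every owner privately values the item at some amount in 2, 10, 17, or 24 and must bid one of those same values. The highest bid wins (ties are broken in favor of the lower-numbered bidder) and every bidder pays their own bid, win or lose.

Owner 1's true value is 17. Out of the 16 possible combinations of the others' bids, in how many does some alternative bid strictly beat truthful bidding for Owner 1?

11

Others bid (2, 2): truth gives 0; bid 2 gives 15 > 0. Violating.
Others bid (2, 10): truth gives 0; bid 10 gives 7 > 0. Violating.
Others bid (2, 24): truth gives -17; bid 2 gives -2 > -17. Violating.
Others bid (10, 2): truth gives 0; bid 10 gives 7 > 0. Violating.
Others bid (2, 17): truth gives 0; no alternative beats it.
Others bid (10, 17): truth gives 0; no alternative beats it.
(Checking all 16 profiles: 11 have a profitable deviation, 5 do not.)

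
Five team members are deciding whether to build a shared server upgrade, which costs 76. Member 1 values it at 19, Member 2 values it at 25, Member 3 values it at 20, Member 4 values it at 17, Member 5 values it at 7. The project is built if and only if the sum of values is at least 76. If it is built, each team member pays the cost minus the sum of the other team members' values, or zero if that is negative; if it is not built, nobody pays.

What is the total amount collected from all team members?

33

Total value 88 ≥ cost 76, so it is built.
Member 1: others sum to 69; max(0, 76 - 69) = 7.
Member 2: others sum to 63; max(0, 76 - 63) = 13.
Member 3: others sum to 68; max(0, 76 - 68) = 8.
Member 4: others sum to 71; max(0, 76 - 71) = 5.
Member 5: others sum to 81; max(0, 76 - 81) = 0.
Total collected = 7 + 13 + 8 + 5 + 0 = 33.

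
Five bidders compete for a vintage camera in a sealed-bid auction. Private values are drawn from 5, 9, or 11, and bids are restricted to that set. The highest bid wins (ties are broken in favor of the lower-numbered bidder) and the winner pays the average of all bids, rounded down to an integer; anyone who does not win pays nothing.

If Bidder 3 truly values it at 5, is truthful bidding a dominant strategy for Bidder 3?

Check each profile of the others' bids and compare truth against every alternative bid.
Others bid (5, 5, 9, 9): truth gives 0, best alternative gives -2.
Others bid (5, 5, 5, 9): truth gives 0, best alternative gives -1.
Others bid (5, 5, 9, 5): truth gives 0, best alternative gives -1.
Others bid (5, 5, 5, 5): truth gives 0, best alternative gives 0.
Others bid (5, 5, 5, 11): truth gives 0, best alternative gives 0.
Others bid (5, 5, 9, 11): truth gives 0, best alternative gives 0.
(Remaining 75 profiles checked similarly; truth is weakly best in each.)
In every case the truthful bid is at least as good as any alternative, so it is a dominant strategy.

Yes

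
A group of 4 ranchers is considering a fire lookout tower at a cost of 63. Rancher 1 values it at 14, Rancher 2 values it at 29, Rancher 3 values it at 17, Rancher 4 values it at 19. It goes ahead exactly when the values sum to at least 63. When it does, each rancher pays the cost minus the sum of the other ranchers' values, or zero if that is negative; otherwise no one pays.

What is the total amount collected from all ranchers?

17

Total value 79 ≥ cost 63, so it is built.
Rancher 1: others sum to 65; max(0, 63 - 65) = 0.
Rancher 2: others sum to 50; max(0, 63 - 50) = 13.
Rancher 3: others sum to 62; max(0, 63 - 62) = 1.
Rancher 4: others sum to 60; max(0, 63 - 60) = 3.
Total collected = 0 + 13 + 1 + 3 = 17.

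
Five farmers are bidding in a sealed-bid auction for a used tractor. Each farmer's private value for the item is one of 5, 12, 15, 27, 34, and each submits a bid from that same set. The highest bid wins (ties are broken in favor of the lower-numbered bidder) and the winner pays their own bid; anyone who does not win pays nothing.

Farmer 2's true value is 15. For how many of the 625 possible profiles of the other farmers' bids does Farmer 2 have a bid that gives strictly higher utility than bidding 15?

8

Others bid (5, 5, 5, 5): truth gives 0; bid 12 gives 3 > 0. Violating.
Others bid (5, 5, 5, 12): truth gives 0; bid 12 gives 3 > 0. Violating.
Others bid (5, 5, 12, 5): truth gives 0; bid 12 gives 3 > 0. Violating.
Others bid (5, 5, 12, 12): truth gives 0; bid 12 gives 3 > 0. Violating.
Others bid (5, 5, 5, 15): truth gives 0; no alternative beats it.
Others bid (5, 5, 5, 27): truth gives 0; no alternative beats it.
(Checking all 625 profiles: 8 have a profitable deviation, 617 do not.)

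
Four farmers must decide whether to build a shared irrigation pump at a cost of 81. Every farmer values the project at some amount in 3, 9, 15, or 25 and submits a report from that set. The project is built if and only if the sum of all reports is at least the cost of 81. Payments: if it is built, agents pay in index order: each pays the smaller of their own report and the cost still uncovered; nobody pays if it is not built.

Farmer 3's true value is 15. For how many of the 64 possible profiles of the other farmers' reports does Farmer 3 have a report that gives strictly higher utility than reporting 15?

Others report (25, 25, 25): truth gives 0; report 9 gives 6 > 0. Violating.
Others report (3, 3, 3): truth gives 0; no alternative beats it.
Others report (3, 3, 9): truth gives 0; no alternative beats it.
(Checking all 64 profiles: 1 has a profitable deviation, 63 do not.)

1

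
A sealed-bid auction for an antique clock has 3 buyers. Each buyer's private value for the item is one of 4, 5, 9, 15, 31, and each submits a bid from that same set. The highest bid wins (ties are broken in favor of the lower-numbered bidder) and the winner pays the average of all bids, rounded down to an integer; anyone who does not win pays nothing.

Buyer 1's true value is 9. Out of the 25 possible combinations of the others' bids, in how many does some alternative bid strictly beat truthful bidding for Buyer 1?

4

Others bid (4, 4): truth gives 4; bid 4 gives 5 > 4. Violating.
Others bid (4, 5): truth gives 3; bid 5 gives 5 > 3. Violating.
Others bid (5, 4): truth gives 3; bid 5 gives 5 > 3. Violating.
Others bid (5, 5): truth gives 3; bid 5 gives 4 > 3. Violating.
Others bid (4, 9): truth gives 2; no alternative beats it.
Others bid (4, 15): truth gives 0; no alternative beats it.
(Checking all 25 profiles: 4 have a profitable deviation, 21 do not.)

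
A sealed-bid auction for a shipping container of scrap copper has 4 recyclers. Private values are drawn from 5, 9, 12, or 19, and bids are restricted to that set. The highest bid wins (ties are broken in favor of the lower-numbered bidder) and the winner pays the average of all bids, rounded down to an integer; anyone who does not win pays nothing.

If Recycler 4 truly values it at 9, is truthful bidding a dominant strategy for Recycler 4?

Consider the case where Recycler 1 bids 5, Recycler 2 bids 5 and Recycler 3 bids 9.
Truthful bid 9: loses, pays 0, utility 0.
Bid 12 instead: wins, pays 7, utility 9 - 7 = 2.
Since 2 > 0, bidding 12 is strictly better here, so truthful bidding is not dominant.

No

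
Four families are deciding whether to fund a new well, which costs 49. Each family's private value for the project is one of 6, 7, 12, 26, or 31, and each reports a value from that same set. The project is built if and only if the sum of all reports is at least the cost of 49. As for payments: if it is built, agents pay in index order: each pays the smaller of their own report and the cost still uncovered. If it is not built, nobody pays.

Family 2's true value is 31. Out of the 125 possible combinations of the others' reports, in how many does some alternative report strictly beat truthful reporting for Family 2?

117

Others report (6, 6, 12): truth gives 0; report 26 gives 5 > 0. Violating.
Others report (6, 6, 26): truth gives 0; report 12 gives 19 > 0. Violating.
Others report (6, 6, 31): truth gives 0; report 6 gives 25 > 0. Violating.
Others report (6, 7, 12): truth gives 0; report 26 gives 5 > 0. Violating.
Others report (6, 6, 6): truth gives 0; no alternative beats it.
Others report (6, 6, 7): truth gives 0; no alternative beats it.
(Checking all 125 profiles: 117 have a profitable deviation, 8 do not.)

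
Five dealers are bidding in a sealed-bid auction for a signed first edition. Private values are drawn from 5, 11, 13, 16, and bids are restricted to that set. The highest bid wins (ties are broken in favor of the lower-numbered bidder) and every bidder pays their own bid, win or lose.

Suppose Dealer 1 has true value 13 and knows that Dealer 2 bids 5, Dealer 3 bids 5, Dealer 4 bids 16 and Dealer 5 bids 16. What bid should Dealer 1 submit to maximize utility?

Bid 5: loses but pays 5, utility -5.
Bid 11: loses but pays 11, utility -11.
Bid 13: loses but pays 13, utility -13.
Bid 16: wins, pays 16, utility 13 - 16 = -3.
The best choice is 16 with utility -3.

16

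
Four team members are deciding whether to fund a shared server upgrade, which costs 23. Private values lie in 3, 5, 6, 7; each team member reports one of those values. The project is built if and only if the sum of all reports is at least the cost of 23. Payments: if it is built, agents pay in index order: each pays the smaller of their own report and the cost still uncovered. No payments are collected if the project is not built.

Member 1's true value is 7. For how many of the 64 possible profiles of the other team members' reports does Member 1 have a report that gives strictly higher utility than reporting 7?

Others report (3, 7, 7): truth gives 0; report 6 gives 1 > 0. Violating.
Others report (5, 5, 7): truth gives 0; report 6 gives 1 > 0. Violating.
Others report (5, 6, 6): truth gives 0; report 6 gives 1 > 0. Violating.
Others report (5, 6, 7): truth gives 0; report 5 gives 2 > 0. Violating.
Others report (3, 3, 3): truth gives 0; no alternative beats it.
Others report (3, 3, 5): truth gives 0; no alternative beats it.
(Checking all 64 profiles: 26 have a profitable deviation, 38 do not.)

26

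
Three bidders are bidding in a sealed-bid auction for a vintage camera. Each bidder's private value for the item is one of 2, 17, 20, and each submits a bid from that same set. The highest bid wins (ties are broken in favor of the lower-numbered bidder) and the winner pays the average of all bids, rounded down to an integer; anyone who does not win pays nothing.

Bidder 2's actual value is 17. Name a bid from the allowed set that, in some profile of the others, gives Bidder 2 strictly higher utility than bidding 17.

Suppose Bidder 1 bids 2 and Bidder 3 bids 20.
Bid 17: loses, pays 0, utility 0.
Bid 20: wins, pays 14, utility 17 - 14 = 3.
So bidding 20 beats truth here (3 > 0).

20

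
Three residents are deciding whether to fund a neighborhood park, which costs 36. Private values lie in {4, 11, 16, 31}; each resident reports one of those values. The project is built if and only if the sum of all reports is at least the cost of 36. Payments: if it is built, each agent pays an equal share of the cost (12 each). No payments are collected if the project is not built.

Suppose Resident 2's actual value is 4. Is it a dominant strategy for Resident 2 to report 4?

Yes

Check each profile of the others' reports and compare truth against every alternative report.
Others report (11, 16): truth gives 0, best alternative gives -8.
Others report (16, 11): truth gives 0, best alternative gives -8.
Others report (4, 31): truth gives -8, best alternative gives -8.
Others report (11, 31): truth gives -8, best alternative gives -8.
Others report (16, 16): truth gives -8, best alternative gives -8.
Others report (16, 31): truth gives -8, best alternative gives -8.
(Remaining 10 profiles checked similarly; truth is weakly best in each.)
In every case the truthful report is at least as good as any alternative, so it is a dominant strategy.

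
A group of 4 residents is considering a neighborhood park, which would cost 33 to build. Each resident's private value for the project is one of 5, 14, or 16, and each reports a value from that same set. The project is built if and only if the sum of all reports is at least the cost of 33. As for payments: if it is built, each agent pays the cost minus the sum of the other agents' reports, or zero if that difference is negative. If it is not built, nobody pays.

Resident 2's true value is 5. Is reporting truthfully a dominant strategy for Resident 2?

Yes

Check each profile of the others' reports and compare truth against every alternative report.
Others report (5, 5, 14): truth gives 0, best alternative gives -4.
Others report (5, 14, 5): truth gives 0, best alternative gives -4.
Others report (14, 5, 5): truth gives 0, best alternative gives -4.
Others report (5, 5, 16): truth gives 0, best alternative gives -2.
Others report (5, 16, 5): truth gives 0, best alternative gives -2.
Others report (16, 5, 5): truth gives 0, best alternative gives -2.
(Remaining 21 profiles checked similarly; truth is weakly best in each.)
In every case the truthful report is at least as good as any alternative, so it is a dominant strategy.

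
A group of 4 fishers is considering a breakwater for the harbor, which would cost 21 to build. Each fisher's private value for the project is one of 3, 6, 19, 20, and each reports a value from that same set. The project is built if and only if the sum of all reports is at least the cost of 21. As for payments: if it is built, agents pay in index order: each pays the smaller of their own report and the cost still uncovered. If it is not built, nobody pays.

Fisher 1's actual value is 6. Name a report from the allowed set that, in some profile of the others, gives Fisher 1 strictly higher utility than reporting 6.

3

Suppose Fisher 2 reports 3, Fisher 3 reports 3 and Fisher 4 reports 19.
Report 6: project built, pays 6, utility 6 - 6 = 0.
Report 3: project built, pays 3, utility 6 - 3 = 3.
So reporting 3 beats truth here (3 > 0).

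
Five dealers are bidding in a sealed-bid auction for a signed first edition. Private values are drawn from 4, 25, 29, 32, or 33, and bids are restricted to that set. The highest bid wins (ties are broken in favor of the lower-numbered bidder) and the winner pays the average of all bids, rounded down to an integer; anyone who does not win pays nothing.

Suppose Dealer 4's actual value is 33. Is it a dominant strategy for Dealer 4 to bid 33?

Consider the case where Dealer 1 bids 4, Dealer 2 bids 4, Dealer 3 bids 4 and Dealer 5 bids 4.
Truthful bid 33: wins, pays 9, utility 33 - 9 = 24.
Bid 25 instead: wins, pays 8, utility 33 - 8 = 25.
Since 25 > 24, bidding 25 is strictly better here, so truthful bidding is not dominant.

No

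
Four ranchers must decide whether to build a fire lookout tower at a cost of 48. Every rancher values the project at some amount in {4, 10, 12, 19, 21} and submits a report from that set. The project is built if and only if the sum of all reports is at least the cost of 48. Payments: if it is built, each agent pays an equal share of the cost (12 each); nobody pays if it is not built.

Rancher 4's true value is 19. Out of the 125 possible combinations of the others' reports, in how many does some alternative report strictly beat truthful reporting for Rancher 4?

Others report (4, 4, 19): truth gives 0; report 21 gives 7 > 0. Violating.
Others report (4, 12, 12): truth gives 0; report 21 gives 7 > 0. Violating.
Others report (4, 19, 4): truth gives 0; report 21 gives 7 > 0. Violating.
Others report (12, 4, 12): truth gives 0; report 21 gives 7 > 0. Violating.
Others report (4, 4, 4): truth gives 0; no alternative beats it.
Others report (4, 4, 10): truth gives 0; no alternative beats it.
(Checking all 125 profiles: 6 have a profitable deviation, 119 do not.)

6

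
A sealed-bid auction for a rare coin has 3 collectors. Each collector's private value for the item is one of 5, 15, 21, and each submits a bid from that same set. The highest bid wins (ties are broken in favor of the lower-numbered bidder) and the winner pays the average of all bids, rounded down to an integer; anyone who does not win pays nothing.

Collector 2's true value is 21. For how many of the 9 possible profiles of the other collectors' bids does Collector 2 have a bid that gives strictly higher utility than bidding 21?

Others bid (5, 5): truth gives 11; bid 15 gives 13 > 11. Violating.
Others bid (5, 15): truth gives 8; bid 15 gives 10 > 8. Violating.
Others bid (5, 21): truth gives 6; no alternative beats it.
Others bid (15, 5): truth gives 8; no alternative beats it.
(Checking all 9 profiles: 2 have a profitable deviation, 7 do not.)

2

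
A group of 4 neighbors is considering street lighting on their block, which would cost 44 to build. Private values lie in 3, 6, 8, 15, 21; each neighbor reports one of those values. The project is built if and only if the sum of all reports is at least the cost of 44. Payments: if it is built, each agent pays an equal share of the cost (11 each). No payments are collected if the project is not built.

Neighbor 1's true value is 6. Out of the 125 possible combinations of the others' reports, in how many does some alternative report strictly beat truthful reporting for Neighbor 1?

9

Others report (3, 15, 21): truth gives -5; report 3 gives 0 > -5. Violating.
Others report (3, 21, 15): truth gives -5; report 3 gives 0 > -5. Violating.
Others report (8, 15, 15): truth gives -5; report 3 gives 0 > -5. Violating.
Others report (15, 3, 21): truth gives -5; report 3 gives 0 > -5. Violating.
Others report (3, 3, 3): truth gives 0; no alternative beats it.
Others report (3, 3, 6): truth gives 0; no alternative beats it.
(Checking all 125 profiles: 9 have a profitable deviation, 116 do not.)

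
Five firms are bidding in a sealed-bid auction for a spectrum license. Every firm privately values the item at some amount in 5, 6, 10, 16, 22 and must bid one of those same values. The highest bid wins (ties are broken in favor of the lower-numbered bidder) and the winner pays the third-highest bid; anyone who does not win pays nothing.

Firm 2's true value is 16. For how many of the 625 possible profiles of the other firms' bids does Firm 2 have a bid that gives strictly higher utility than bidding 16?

Others bid (5, 5, 5, 22): truth gives 0; bid 22 gives 11 > 0. Violating.
Others bid (5, 5, 6, 22): truth gives 0; bid 22 gives 10 > 0. Violating.
Others bid (5, 5, 10, 22): truth gives 0; bid 22 gives 6 > 0. Violating.
Others bid (5, 5, 22, 5): truth gives 0; bid 22 gives 11 > 0. Violating.
Others bid (5, 5, 5, 5): truth gives 11; no alternative beats it.
Others bid (5, 5, 5, 6): truth gives 11; no alternative beats it.
(Checking all 625 profiles: 108 have a profitable deviation, 517 do not.)

108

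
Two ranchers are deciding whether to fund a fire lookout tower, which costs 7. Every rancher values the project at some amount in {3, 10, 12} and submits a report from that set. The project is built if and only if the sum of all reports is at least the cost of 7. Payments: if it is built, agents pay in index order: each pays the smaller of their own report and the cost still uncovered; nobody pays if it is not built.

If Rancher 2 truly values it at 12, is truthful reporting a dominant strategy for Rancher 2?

Yes

Check each profile of the others' reports and compare truth against every alternative report.
Others report (10): truth gives 12, best alternative gives 12.
Others report (12): truth gives 12, best alternative gives 12.
Others report (3): truth gives 8, best alternative gives 8.
In every case the truthful report is at least as good as any alternative, so it is a dominant strategy.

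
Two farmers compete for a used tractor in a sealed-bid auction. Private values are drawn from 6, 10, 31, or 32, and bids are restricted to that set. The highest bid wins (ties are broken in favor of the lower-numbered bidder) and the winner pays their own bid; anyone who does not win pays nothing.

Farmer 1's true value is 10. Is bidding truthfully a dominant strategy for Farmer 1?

Consider the case where Farmer 2 bids 6.
Truthful bid 10: wins, pays 10, utility 10 - 10 = 0.
Bid 6 instead: wins, pays 6, utility 10 - 6 = 4.
Since 4 > 0, bidding 6 is strictly better here, so truthful bidding is not dominant.

No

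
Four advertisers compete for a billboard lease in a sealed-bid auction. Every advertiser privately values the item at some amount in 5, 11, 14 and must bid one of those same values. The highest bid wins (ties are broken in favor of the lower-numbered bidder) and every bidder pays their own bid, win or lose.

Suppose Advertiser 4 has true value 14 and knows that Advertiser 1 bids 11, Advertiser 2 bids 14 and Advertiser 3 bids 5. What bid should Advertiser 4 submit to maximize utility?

5

Bid 5: loses but pays 5, utility -5.
Bid 11: loses but pays 11, utility -11.
Bid 14: loses but pays 14, utility -14.
The best choice is 5 with utility -5.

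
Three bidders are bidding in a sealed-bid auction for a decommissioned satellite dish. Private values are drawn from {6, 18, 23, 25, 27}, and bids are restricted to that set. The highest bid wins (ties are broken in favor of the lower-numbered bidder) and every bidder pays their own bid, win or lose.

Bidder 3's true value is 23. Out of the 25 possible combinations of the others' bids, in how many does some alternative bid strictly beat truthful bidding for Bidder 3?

Others bid (6, 6): truth gives 0; bid 18 gives 5 > 0. Violating.
Others bid (6, 23): truth gives -23; bid 25 gives -2 > -23. Violating.
Others bid (6, 25): truth gives -23; bid 27 gives -4 > -23. Violating.
Others bid (6, 27): truth gives -23; bid 6 gives -6 > -23. Violating.
Others bid (6, 18): truth gives 0; no alternative beats it.
Others bid (18, 6): truth gives 0; no alternative beats it.
(Checking all 25 profiles: 22 have a profitable deviation, 3 do not.)

22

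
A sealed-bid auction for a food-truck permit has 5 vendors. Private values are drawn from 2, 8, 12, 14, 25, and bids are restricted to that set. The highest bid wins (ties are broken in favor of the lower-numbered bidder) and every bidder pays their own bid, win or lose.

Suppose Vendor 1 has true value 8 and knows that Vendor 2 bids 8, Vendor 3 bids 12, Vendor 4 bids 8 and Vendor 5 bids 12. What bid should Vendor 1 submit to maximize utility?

2

Bid 2: loses but pays 2, utility -2.
Bid 8: loses but pays 8, utility -8.
Bid 12: wins, pays 12, utility 8 - 12 = -4.
Bid 14: wins, pays 14, utility 8 - 14 = -6.
Bid 25: wins, pays 25, utility 8 - 25 = -17.
The best choice is 2 with utility -2.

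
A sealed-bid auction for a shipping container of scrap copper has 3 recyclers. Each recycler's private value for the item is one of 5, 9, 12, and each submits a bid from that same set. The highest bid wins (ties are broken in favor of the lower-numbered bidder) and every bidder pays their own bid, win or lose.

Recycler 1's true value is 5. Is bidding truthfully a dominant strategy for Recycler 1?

Consider the case where Recycler 2 bids 5 and Recycler 3 bids 9.
Truthful bid 5: loses but pays 5, utility -5.
Bid 9 instead: wins, pays 9, utility 5 - 9 = -4.
Since -4 > -5, bidding 9 is strictly better here, so truthful bidding is not dominant.

No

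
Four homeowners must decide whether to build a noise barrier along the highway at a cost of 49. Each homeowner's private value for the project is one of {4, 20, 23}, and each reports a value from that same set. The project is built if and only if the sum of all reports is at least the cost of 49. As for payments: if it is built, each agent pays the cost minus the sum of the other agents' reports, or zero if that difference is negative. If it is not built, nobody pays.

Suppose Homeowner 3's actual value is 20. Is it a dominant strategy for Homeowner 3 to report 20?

Check each profile of the others' reports and compare truth against every alternative report.
Others report (4, 23, 23): truth gives 20, best alternative gives 20.
Others report (20, 20, 20): truth gives 20, best alternative gives 20.
Others report (20, 20, 23): truth gives 20, best alternative gives 20.
Others report (20, 23, 20): truth gives 20, best alternative gives 20.
Others report (20, 23, 23): truth gives 20, best alternative gives 20.
Others report (23, 4, 23): truth gives 20, best alternative gives 20.
(Remaining 21 profiles checked similarly; truth is weakly best in each.)
In every case the truthful report is at least as good as any alternative, so it is a dominant strategy.

Yes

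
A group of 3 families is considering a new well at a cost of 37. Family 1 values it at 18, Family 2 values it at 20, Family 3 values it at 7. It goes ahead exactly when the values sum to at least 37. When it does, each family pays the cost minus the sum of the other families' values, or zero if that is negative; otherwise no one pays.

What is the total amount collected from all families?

22

Total value 45 ≥ cost 37, so it is built.
Family 1: others sum to 27; max(0, 37 - 27) = 10.
Family 2: others sum to 25; max(0, 37 - 25) = 12.
Family 3: others sum to 38; max(0, 37 - 38) = 0.
Total collected = 10 + 12 + 0 = 22.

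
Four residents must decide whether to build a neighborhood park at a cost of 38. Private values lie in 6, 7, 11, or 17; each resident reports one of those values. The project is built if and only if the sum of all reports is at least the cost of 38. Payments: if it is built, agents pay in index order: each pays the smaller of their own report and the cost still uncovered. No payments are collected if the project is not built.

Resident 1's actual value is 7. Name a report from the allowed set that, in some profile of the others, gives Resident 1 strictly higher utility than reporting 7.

Suppose Resident 2 reports 6, Resident 3 reports 11 and Resident 4 reports 17.
Report 7: project built, pays 7, utility 7 - 7 = 0.
Report 6: project built, pays 6, utility 7 - 6 = 1.
So reporting 6 beats truth here (1 > 0).

6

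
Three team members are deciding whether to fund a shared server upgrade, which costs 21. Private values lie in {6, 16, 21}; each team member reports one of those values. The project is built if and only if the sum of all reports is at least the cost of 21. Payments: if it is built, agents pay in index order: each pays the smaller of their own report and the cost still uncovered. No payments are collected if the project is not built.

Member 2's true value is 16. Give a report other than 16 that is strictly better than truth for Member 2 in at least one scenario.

6

Suppose Member 1 reports 6 and Member 3 reports 16.
Report 16: project built, pays 15, utility 16 - 15 = 1.
Report 6: project built, pays 6, utility 16 - 6 = 10.
So reporting 6 beats truth here (10 > 1).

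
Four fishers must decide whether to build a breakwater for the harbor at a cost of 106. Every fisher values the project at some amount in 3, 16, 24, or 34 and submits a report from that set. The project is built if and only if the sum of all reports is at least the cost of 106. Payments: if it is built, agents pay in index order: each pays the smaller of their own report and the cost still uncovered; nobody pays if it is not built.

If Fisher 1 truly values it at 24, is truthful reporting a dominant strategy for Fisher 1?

Consider the case where Fisher 2 reports 24, Fisher 3 reports 34 and Fisher 4 reports 34.
Truthful report 24: project built, pays 24, utility 24 - 24 = 0.
Report 16 instead: project built, pays 16, utility 24 - 16 = 8.
Since 8 > 0, reporting 16 is strictly better here, so truthful reporting is not dominant.

No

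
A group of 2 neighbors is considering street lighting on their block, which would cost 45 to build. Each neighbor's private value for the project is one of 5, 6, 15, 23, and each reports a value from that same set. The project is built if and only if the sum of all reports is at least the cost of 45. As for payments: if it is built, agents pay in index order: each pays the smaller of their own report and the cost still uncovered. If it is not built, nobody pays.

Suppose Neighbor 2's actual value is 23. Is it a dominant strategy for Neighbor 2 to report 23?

Yes

Check each profile of the others' reports and compare truth against every alternative report.
Others report (23): truth gives 1, best alternative gives 0.
Others report (5): truth gives 0, best alternative gives 0.
Others report (6): truth gives 0, best alternative gives 0.
Others report (15): truth gives 0, best alternative gives 0.
In every case the truthful report is at least as good as any alternative, so it is a dominant strategy.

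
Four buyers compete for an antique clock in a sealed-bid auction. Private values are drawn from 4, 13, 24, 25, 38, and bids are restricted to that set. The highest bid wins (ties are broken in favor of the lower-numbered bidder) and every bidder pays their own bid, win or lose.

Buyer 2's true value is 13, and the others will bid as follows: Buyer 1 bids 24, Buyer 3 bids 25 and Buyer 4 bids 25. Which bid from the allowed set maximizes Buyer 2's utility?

4

Bid 4: loses but pays 4, utility -4.
Bid 13: loses but pays 13, utility -13.
Bid 24: loses but pays 24, utility -24.
Bid 25: wins, pays 25, utility 13 - 25 = -12.
Bid 38: wins, pays 38, utility 13 - 38 = -25.
The best choice is 4 with utility -4.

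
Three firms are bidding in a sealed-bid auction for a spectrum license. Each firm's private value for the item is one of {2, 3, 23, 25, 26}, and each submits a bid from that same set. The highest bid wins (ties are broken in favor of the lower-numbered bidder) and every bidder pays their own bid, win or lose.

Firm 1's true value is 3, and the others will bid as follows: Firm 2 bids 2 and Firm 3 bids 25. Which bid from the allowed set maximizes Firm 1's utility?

2

Bid 2: loses but pays 2, utility -2.
Bid 3: loses but pays 3, utility -3.
Bid 23: loses but pays 23, utility -23.
Bid 25: wins, pays 25, utility 3 - 25 = -22.
Bid 26: wins, pays 26, utility 3 - 26 = -23.
The best choice is 2 with utility -2.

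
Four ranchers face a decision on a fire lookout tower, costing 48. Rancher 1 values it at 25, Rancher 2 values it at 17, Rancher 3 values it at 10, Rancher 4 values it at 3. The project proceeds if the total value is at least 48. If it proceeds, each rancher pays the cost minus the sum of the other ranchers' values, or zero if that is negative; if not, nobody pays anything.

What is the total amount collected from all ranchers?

Total value 55 ≥ cost 48, so it is built.
Rancher 1: others sum to 30; max(0, 48 - 30) = 18.
Rancher 2: others sum to 38; max(0, 48 - 38) = 10.
Rancher 3: others sum to 45; max(0, 48 - 45) = 3.
Rancher 4: others sum to 52; max(0, 48 - 52) = 0.
Total collected = 18 + 10 + 3 + 0 = 31.

31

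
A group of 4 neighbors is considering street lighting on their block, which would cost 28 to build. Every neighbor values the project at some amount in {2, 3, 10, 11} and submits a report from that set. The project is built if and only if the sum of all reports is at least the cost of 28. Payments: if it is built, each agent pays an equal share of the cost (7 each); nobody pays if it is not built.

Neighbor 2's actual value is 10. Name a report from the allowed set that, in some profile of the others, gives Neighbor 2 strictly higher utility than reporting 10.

Suppose Neighbor 1 reports 3, Neighbor 3 reports 3 and Neighbor 4 reports 11.
Report 10: project not built, utility 0.
Report 11: project built, pays 7, utility 10 - 7 = 3.
So reporting 11 beats truth here (3 > 0).

11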